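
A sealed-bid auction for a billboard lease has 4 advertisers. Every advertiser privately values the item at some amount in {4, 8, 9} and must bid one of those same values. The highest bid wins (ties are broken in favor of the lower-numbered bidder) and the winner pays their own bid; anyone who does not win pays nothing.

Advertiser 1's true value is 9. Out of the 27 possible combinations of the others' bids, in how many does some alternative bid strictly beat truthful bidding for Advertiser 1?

8

Others bid (4, 4, 4): truth gives 0; bid 4 gives 5 > 0. Violating.
Others bid (4, 4, 8): truth gives 0; bid 8 gives 1 > 0. Violating.
Others bid (4, 8, 4): truth gives 0; bid 8 gives 1 > 0. Violating.
Others bid (4, 8, 8): truth gives 0; bid 8 gives 1 > 0. Violating.
Others bid (4, 4, 9): truth gives 0; no alternative beats it.
Others bid (4, 8, 9): truth gives 0; no alternative beats it.
(Checking all 27 profiles: 8 have a profitable deviation, 19 do not.)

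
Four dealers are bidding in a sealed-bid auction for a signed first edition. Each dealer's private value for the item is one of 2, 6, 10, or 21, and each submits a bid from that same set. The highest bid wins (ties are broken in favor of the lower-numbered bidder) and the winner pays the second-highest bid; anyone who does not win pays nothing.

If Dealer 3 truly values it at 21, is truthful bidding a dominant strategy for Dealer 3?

Yes

Check each profile of the others' bids and compare truth against every alternative bid.
Others bid (2, 10, 2): truth gives 11, best alternative gives 0.
Others bid (2, 10, 6): truth gives 11, best alternative gives 0.
Others bid (2, 10, 10): truth gives 11, best alternative gives 0.
Others bid (6, 10, 2): truth gives 11, best alternative gives 0.
Others bid (6, 10, 6): truth gives 11, best alternative gives 0.
Others bid (6, 10, 10): truth gives 11, best alternative gives 0.
(Remaining 58 profiles checked similarly; truth is weakly best in each.)
In every case the truthful bid is at least as good as any alternative, so it is a dominant strategy.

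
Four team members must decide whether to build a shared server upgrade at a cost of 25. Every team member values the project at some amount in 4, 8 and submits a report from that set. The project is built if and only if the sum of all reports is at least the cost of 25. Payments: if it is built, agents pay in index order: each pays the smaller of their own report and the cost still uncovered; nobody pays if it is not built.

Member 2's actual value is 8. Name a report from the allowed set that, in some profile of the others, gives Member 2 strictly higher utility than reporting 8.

Suppose Member 1 reports 8, Member 3 reports 8 and Member 4 reports 8.
Report 8: project built, pays 8, utility 8 - 8 = 0.
Report 4: project built, pays 4, utility 8 - 4 = 4.
So reporting 4 beats truth here (4 > 0).

4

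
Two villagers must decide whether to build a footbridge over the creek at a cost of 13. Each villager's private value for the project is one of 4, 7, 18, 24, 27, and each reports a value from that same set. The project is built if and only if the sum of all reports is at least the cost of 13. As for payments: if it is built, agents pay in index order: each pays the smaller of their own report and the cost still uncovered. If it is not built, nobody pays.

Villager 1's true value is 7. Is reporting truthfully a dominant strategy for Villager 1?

Consider the case where Villager 2 reports 18.
Truthful report 7: project built, pays 7, utility 7 - 7 = 0.
Report 4 instead: project built, pays 4, utility 7 - 4 = 3.
Since 3 > 0, reporting 4 is strictly better here, so truthful reporting is not dominant.

No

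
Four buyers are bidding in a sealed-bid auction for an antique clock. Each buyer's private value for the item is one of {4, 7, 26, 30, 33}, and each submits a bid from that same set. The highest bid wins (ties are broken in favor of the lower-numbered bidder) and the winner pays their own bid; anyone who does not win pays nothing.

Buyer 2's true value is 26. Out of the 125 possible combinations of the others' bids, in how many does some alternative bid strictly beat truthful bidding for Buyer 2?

4

Others bid (4, 4, 4): truth gives 0; bid 7 gives 19 > 0. Violating.
Others bid (4, 4, 7): truth gives 0; bid 7 gives 19 > 0. Violating.
Others bid (4, 7, 4): truth gives 0; bid 7 gives 19 > 0. Violating.
Others bid (4, 7, 7): truth gives 0; bid 7 gives 19 > 0. Violating.
Others bid (4, 4, 26): truth gives 0; no alternative beats it.
Others bid (4, 4, 30): truth gives 0; no alternative beats it.
(Checking all 125 profiles: 4 have a profitable deviation, 121 do not.)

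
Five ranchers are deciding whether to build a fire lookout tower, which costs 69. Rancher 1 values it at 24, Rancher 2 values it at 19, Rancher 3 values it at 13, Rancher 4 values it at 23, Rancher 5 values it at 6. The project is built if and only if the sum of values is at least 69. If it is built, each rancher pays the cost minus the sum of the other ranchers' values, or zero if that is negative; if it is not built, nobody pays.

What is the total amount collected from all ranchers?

18

Total value 85 ≥ cost 69, so it is built.
Rancher 1: others sum to 61; max(0, 69 - 61) = 8.
Rancher 2: others sum to 66; max(0, 69 - 66) = 3.
Rancher 3: others sum to 72; max(0, 69 - 72) = 0.
Rancher 4: others sum to 62; max(0, 69 - 62) = 7.
Rancher 5: others sum to 79; max(0, 69 - 79) = 0.
Total collected = 8 + 3 + 0 + 7 + 0 = 18.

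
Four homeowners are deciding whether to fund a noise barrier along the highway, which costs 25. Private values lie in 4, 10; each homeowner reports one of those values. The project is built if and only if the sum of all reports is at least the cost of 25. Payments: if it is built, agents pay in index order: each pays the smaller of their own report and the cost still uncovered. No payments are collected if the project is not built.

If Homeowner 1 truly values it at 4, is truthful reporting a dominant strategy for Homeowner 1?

Check each profile of the others' reports and compare truth against every alternative report.
Others report (4, 4, 10): truth gives 0, best alternative gives -6.
Others report (4, 10, 4): truth gives 0, best alternative gives -6.
Others report (4, 10, 10): truth gives 0, best alternative gives -6.
Others report (10, 4, 4): truth gives 0, best alternative gives -6.
Others report (10, 4, 10): truth gives 0, best alternative gives -6.
Others report (10, 10, 4): truth gives 0, best alternative gives -6.
(Remaining 2 profiles checked similarly; truth is weakly best in each.)
In every case the truthful report is at least as good as any alternative, so it is a dominant strategy.

Yes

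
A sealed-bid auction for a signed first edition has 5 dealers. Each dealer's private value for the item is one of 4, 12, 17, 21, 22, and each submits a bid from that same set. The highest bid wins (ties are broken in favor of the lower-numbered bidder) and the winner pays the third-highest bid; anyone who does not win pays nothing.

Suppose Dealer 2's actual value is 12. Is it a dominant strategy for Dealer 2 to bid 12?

No

Consider the case where Dealer 1 bids 4, Dealer 3 bids 4, Dealer 4 bids 4 and Dealer 5 bids 17.
Truthful bid 12: loses, pays 0, utility 0.
Bid 17 instead: wins, pays 4, utility 12 - 4 = 8.
Since 8 > 0, bidding 17 is strictly better here, so truthful bidding is not dominant.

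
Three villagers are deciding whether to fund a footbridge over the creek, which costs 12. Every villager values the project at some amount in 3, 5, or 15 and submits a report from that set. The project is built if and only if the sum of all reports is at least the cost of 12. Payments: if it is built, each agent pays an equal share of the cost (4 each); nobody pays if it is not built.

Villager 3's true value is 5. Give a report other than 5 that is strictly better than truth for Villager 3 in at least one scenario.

Suppose Villager 1 reports 3 and Villager 2 reports 3.
Report 5: project not built, utility 0.
Report 15: project built, pays 4, utility 5 - 4 = 1.
So reporting 15 beats truth here (1 > 0).

15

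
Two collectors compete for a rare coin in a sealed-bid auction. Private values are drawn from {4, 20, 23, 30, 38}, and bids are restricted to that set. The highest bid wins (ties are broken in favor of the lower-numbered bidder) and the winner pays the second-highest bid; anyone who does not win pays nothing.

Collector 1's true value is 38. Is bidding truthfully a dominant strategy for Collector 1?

Check each profile of the others' bids and compare truth against every alternative bid.
Others bid (4): truth gives 34, best alternative gives 34.
Others bid (20): truth gives 18, best alternative gives 18.
Others bid (23): truth gives 15, best alternative gives 15.
Others bid (30): truth gives 8, best alternative gives 8.
Others bid (38): truth gives 0, best alternative gives 0.
In every case the truthful bid is at least as good as any alternative, so it is a dominant strategy.

Yes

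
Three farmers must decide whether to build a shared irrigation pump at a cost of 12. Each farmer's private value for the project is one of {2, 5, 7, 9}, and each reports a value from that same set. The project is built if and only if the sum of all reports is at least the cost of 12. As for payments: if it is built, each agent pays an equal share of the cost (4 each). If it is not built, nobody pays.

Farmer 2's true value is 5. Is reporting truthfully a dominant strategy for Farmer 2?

Consider the case where Farmer 1 reports 2 and Farmer 3 reports 2.
Truthful report 5: project not built, utility 0.
Report 9 instead: project built, pays 4, utility 5 - 4 = 1.
Since 1 > 0, reporting 9 is strictly better here, so truthful reporting is not dominant.

No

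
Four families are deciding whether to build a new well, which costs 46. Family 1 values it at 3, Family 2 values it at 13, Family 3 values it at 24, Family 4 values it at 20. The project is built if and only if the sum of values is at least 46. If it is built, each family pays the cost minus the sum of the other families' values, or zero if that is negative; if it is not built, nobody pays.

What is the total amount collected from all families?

Total value 60 ≥ cost 46, so it is built.
Family 1: others sum to 57; max(0, 46 - 57) = 0.
Family 2: others sum to 47; max(0, 46 - 47) = 0.
Family 3: others sum to 36; max(0, 46 - 36) = 10.
Family 4: others sum to 40; max(0, 46 - 40) = 6.
Total collected = 0 + 0 + 10 + 6 = 16.

16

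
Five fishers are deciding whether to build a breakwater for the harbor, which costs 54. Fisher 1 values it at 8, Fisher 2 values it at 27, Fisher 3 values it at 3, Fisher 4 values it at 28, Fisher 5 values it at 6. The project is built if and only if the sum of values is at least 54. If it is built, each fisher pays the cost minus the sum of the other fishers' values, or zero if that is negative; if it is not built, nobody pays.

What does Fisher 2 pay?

9

Total value 72 ≥ cost 54, so the project is built.
The other fishers' values sum to 45.
Cost minus that sum is 54 - 45 = 9.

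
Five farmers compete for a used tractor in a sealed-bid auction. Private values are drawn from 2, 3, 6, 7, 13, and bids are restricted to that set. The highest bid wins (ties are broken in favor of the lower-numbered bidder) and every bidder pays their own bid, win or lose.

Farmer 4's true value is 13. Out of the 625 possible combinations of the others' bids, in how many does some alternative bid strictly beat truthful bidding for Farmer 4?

Others bid (2, 2, 2, 2): truth gives 0; bid 3 gives 10 > 0. Violating.
Others bid (2, 2, 2, 3): truth gives 0; bid 3 gives 10 > 0. Violating.
Others bid (2, 2, 2, 6): truth gives 0; bid 6 gives 7 > 0. Violating.
Others bid (2, 2, 2, 7): truth gives 0; bid 7 gives 6 > 0. Violating.
Others bid (2, 2, 2, 13): truth gives 0; no alternative beats it.
Others bid (2, 2, 3, 13): truth gives 0; no alternative beats it.
(Checking all 625 profiles: 413 have a profitable deviation, 212 do not.)

413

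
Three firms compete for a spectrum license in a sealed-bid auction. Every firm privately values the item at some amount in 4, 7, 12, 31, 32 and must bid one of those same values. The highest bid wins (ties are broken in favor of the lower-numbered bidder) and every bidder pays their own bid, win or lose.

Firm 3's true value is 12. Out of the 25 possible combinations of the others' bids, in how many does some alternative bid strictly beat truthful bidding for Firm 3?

22

Others bid (4, 4): truth gives 0; bid 7 gives 5 > 0. Violating.
Others bid (4, 12): truth gives -12; bid 4 gives -4 > -12. Violating.
Others bid (4, 31): truth gives -12; bid 4 gives -4 > -12. Violating.
Others bid (4, 32): truth gives -12; bid 4 gives -4 > -12. Violating.
Others bid (4, 7): truth gives 0; no alternative beats it.
Others bid (7, 4): truth gives 0; no alternative beats it.
(Checking all 25 profiles: 22 have a profitable deviation, 3 do not.)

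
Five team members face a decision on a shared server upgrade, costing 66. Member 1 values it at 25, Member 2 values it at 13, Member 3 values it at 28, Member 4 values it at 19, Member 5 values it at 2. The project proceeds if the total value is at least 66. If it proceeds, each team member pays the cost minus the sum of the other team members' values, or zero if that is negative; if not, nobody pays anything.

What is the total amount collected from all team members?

Total value 87 ≥ cost 66, so it is built.
Member 1: others sum to 62; max(0, 66 - 62) = 4.
Member 2: others sum to 74; max(0, 66 - 74) = 0.
Member 3: others sum to 59; max(0, 66 - 59) = 7.
Member 4: others sum to 68; max(0, 66 - 68) = 0.
Member 5: others sum to 85; max(0, 66 - 85) = 0.
Total collected = 4 + 0 + 7 + 0 + 0 = 11.

11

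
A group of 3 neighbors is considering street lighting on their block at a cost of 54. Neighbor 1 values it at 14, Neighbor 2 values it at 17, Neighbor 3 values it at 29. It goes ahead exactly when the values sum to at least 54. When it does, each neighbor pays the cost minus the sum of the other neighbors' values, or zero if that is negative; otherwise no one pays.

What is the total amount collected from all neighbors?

42

Total value 60 ≥ cost 54, so it is built.
Neighbor 1: others sum to 46; max(0, 54 - 46) = 8.
Neighbor 2: others sum to 43; max(0, 54 - 43) = 11.
Neighbor 3: others sum to 31; max(0, 54 - 31) = 23.
Total collected = 8 + 11 + 23 = 42.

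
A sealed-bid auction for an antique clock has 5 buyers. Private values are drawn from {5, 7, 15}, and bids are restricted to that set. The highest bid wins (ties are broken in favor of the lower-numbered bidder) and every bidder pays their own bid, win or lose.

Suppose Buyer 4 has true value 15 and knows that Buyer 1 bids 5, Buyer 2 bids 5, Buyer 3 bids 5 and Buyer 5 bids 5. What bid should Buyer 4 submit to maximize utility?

Bid 5: loses but pays 5, utility -5.
Bid 7: wins, pays 7, utility 15 - 7 = 8.
Bid 15: wins, pays 15, utility 15 - 15 = 0.
The best choice is 7 with utility 8.

7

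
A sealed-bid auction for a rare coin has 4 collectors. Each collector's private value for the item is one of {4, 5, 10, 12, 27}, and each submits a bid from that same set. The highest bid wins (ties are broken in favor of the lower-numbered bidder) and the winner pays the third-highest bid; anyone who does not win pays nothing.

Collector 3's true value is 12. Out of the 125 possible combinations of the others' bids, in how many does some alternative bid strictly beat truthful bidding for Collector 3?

Others bid (4, 4, 27): truth gives 0; bid 27 gives 8 > 0. Violating.
Others bid (4, 5, 27): truth gives 0; bid 27 gives 7 > 0. Violating.
Others bid (4, 10, 27): truth gives 0; bid 27 gives 2 > 0. Violating.
Others bid (4, 12, 4): truth gives 0; bid 27 gives 8 > 0. Violating.
Others bid (4, 4, 4): truth gives 8; no alternative beats it.
Others bid (4, 4, 5): truth gives 8; no alternative beats it.
(Checking all 125 profiles: 27 have a profitable deviation, 98 do not.)

27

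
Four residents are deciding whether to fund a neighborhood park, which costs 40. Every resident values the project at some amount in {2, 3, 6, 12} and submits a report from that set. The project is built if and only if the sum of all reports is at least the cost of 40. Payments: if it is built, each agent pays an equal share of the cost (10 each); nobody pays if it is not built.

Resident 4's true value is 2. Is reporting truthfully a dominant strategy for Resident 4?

Yes

Check each profile of the others' reports and compare truth against every alternative report.
Others report (2, 2, 2): truth gives 0, best alternative gives 0.
Others report (2, 2, 3): truth gives 0, best alternative gives 0.
Others report (2, 2, 6): truth gives 0, best alternative gives 0.
Others report (2, 2, 12): truth gives 0, best alternative gives 0.
Others report (2, 3, 2): truth gives 0, best alternative gives 0.
Others report (2, 3, 3): truth gives 0, best alternative gives 0.
(Remaining 58 profiles checked similarly; truth is weakly best in each.)
In every case the truthful report is at least as good as any alternative, so it is a dominant strategy.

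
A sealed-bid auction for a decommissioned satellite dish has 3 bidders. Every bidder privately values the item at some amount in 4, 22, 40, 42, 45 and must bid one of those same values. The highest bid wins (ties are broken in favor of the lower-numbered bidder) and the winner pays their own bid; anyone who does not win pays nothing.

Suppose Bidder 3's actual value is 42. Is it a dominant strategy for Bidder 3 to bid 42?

Consider the case where Bidder 1 bids 4 and Bidder 2 bids 4.
Truthful bid 42: wins, pays 42, utility 42 - 42 = 0.
Bid 22 instead: wins, pays 22, utility 42 - 22 = 20.
Since 20 > 0, bidding 22 is strictly better here, so truthful bidding is not dominant.

No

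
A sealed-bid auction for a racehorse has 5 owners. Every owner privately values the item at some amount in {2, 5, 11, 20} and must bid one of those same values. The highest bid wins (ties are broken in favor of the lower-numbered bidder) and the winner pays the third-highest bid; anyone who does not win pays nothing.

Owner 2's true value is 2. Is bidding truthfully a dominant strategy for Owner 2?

Yes

Check each profile of the others' bids and compare truth against every alternative bid.
Others bid (2, 2, 5, 5): truth gives 0, best alternative gives -3.
Others bid (2, 5, 2, 5): truth gives 0, best alternative gives -3.
Others bid (2, 5, 5, 2): truth gives 0, best alternative gives -3.
Others bid (2, 5, 5, 5): truth gives 0, best alternative gives -3.
Others bid (2, 2, 2, 2): truth gives 0, best alternative gives 0.
Others bid (2, 2, 2, 5): truth gives 0, best alternative gives 0.
(Remaining 250 profiles checked similarly; truth is weakly best in each.)
In every case the truthful bid is at least as good as any alternative, so it is a dominant strategy.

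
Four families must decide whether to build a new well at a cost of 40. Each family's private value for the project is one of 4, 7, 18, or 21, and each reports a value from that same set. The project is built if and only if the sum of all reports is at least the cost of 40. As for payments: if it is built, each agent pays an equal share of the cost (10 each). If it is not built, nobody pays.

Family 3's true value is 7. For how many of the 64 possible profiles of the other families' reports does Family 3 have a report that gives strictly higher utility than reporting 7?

3

Others report (7, 7, 21): truth gives -3; report 4 gives 0 > -3. Violating.
Others report (7, 21, 7): truth gives -3; report 4 gives 0 > -3. Violating.
Others report (21, 7, 7): truth gives -3; report 4 gives 0 > -3. Violating.
Others report (4, 4, 4): truth gives 0; no alternative beats it.
Others report (4, 4, 7): truth gives 0; no alternative beats it.
(Checking all 64 profiles: 3 have a profitable deviation, 61 do not.)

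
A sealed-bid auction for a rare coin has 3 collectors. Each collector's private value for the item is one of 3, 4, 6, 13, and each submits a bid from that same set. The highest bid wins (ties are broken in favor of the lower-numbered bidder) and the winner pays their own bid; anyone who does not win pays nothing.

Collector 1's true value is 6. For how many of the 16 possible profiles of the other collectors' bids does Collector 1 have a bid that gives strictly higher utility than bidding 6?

4

Others bid (3, 3): truth gives 0; bid 3 gives 3 > 0. Violating.
Others bid (3, 4): truth gives 0; bid 4 gives 2 > 0. Violating.
Others bid (4, 3): truth gives 0; bid 4 gives 2 > 0. Violating.
Others bid (4, 4): truth gives 0; bid 4 gives 2 > 0. Violating.
Others bid (3, 6): truth gives 0; no alternative beats it.
Others bid (3, 13): truth gives 0; no alternative beats it.
(Checking all 16 profiles: 4 have a profitable deviation, 12 do not.)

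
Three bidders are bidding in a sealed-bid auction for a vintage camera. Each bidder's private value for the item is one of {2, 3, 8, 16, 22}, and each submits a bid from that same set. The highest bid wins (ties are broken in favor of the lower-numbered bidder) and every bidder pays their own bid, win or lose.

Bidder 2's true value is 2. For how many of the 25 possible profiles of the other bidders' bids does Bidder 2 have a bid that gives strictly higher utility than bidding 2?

2

Others bid (2, 2): truth gives -2; bid 3 gives -1 > -2. Violating.
Others bid (2, 3): truth gives -2; bid 3 gives -1 > -2. Violating.
Others bid (2, 8): truth gives -2; no alternative beats it.
Others bid (2, 16): truth gives -2; no alternative beats it.
(Checking all 25 profiles: 2 have a profitable deviation, 23 do not.)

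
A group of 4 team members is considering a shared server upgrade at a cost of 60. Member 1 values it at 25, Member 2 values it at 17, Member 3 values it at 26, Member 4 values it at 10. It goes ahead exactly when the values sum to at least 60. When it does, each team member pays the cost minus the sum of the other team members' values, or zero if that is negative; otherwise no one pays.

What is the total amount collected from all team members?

Total value 78 ≥ cost 60, so it is built.
Member 1: others sum to 53; max(0, 60 - 53) = 7.
Member 2: others sum to 61; max(0, 60 - 61) = 0.
Member 3: others sum to 52; max(0, 60 - 52) = 8.
Member 4: others sum to 68; max(0, 60 - 68) = 0.
Total collected = 7 + 0 + 8 + 0 = 15.

15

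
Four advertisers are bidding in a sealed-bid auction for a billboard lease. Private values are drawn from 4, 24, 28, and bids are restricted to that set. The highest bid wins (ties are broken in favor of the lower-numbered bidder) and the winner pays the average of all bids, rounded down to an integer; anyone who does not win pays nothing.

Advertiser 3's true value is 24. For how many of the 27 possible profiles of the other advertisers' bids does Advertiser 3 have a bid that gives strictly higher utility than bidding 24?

Others bid (4, 4, 28): truth gives 0; bid 28 gives 8 > 0. Violating.
Others bid (4, 24, 4): truth gives 0; bid 28 gives 9 > 0. Violating.
Others bid (4, 24, 24): truth gives 0; bid 28 gives 4 > 0. Violating.
Others bid (4, 24, 28): truth gives 0; bid 28 gives 3 > 0. Violating.
Others bid (4, 4, 4): truth gives 15; no alternative beats it.
Others bid (4, 4, 24): truth gives 10; no alternative beats it.
(Checking all 27 profiles: 8 have a profitable deviation, 19 do not.)

8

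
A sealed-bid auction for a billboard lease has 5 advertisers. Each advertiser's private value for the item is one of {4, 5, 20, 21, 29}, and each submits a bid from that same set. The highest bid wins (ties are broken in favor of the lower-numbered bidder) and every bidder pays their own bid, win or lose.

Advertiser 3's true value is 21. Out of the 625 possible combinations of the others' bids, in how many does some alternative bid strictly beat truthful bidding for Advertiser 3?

Others bid (4, 4, 4, 4): truth gives 0; bid 5 gives 16 > 0. Violating.
Others bid (4, 4, 4, 5): truth gives 0; bid 5 gives 16 > 0. Violating.
Others bid (4, 4, 4, 20): truth gives 0; bid 20 gives 1 > 0. Violating.
Others bid (4, 4, 4, 29): truth gives -21; bid 4 gives -4 > -21. Violating.
Others bid (4, 4, 4, 21): truth gives 0; no alternative beats it.
Others bid (4, 4, 5, 21): truth gives 0; no alternative beats it.
(Checking all 625 profiles: 517 have a profitable deviation, 108 do not.)

517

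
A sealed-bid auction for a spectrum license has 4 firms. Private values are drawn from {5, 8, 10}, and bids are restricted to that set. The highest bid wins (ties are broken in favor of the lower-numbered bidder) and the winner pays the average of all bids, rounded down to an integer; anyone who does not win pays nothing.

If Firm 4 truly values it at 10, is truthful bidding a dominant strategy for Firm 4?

No

Consider the case where Firm 1 bids 5, Firm 2 bids 5 and Firm 3 bids 5.
Truthful bid 10: wins, pays 6, utility 10 - 6 = 4.
Bid 8 instead: wins, pays 5, utility 10 - 5 = 5.
Since 5 > 4, bidding 8 is strictly better here, so truthful bidding is not dominant.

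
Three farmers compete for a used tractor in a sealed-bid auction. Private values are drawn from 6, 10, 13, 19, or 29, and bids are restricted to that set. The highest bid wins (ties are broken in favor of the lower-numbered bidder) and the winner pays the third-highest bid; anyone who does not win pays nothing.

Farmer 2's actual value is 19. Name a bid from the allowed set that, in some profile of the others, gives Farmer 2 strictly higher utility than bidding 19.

Suppose Farmer 1 bids 6 and Farmer 3 bids 29.
Bid 19: loses, pays 0, utility 0.
Bid 29: wins, pays 6, utility 19 - 6 = 13.
So bidding 29 beats truth here (13 > 0).

29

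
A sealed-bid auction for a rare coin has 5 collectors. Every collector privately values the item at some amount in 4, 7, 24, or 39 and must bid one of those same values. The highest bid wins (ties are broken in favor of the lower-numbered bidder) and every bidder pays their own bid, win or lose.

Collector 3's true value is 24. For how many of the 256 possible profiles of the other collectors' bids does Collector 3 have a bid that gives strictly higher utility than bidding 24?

Others bid (4, 4, 4, 4): truth gives 0; bid 7 gives 17 > 0. Violating.
Others bid (4, 4, 4, 7): truth gives 0; bid 7 gives 17 > 0. Violating.
Others bid (4, 4, 4, 39): truth gives -24; bid 4 gives -4 > -24. Violating.
Others bid (4, 4, 7, 4): truth gives 0; bid 7 gives 17 > 0. Violating.
Others bid (4, 4, 4, 24): truth gives 0; no alternative beats it.
Others bid (4, 4, 7, 24): truth gives 0; no alternative beats it.
(Checking all 256 profiles: 224 have a profitable deviation, 32 do not.)

224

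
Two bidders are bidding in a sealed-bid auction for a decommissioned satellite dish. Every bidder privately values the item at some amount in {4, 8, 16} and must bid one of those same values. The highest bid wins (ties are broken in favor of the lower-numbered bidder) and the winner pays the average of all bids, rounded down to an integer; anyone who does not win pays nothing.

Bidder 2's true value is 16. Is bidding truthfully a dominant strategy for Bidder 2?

Consider the case where Bidder 1 bids 4.
Truthful bid 16: wins, pays 10, utility 16 - 10 = 6.
Bid 8 instead: wins, pays 6, utility 16 - 6 = 10.
Since 10 > 6, bidding 8 is strictly better here, so truthful bidding is not dominant.

No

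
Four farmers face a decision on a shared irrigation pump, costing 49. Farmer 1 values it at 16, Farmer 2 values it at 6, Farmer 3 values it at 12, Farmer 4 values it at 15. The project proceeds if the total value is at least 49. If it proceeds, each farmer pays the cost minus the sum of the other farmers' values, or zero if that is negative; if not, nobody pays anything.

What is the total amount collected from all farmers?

49

Total value 49 ≥ cost 49, so it is built.
Farmer 1: others sum to 33; max(0, 49 - 33) = 16.
Farmer 2: others sum to 43; max(0, 49 - 43) = 6.
Farmer 3: others sum to 37; max(0, 49 - 37) = 12.
Farmer 4: others sum to 34; max(0, 49 - 34) = 15.
Total collected = 16 + 6 + 12 + 15 = 49.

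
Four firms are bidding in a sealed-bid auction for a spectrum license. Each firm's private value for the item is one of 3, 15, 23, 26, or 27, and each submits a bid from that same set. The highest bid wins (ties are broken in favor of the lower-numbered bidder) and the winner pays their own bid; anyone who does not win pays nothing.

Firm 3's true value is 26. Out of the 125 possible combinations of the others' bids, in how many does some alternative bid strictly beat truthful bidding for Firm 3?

12

Others bid (3, 3, 3): truth gives 0; bid 15 gives 11 > 0. Violating.
Others bid (3, 3, 15): truth gives 0; bid 15 gives 11 > 0. Violating.
Others bid (3, 3, 23): truth gives 0; bid 23 gives 3 > 0. Violating.
Others bid (3, 15, 3): truth gives 0; bid 23 gives 3 > 0. Violating.
Others bid (3, 3, 26): truth gives 0; no alternative beats it.
Others bid (3, 3, 27): truth gives 0; no alternative beats it.
(Checking all 125 profiles: 12 have a profitable deviation, 113 do not.)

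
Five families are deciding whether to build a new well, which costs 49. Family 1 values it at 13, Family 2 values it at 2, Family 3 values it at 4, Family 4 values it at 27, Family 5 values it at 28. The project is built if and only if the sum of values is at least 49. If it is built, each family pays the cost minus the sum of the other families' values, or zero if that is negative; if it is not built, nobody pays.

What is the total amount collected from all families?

5

Total value 74 ≥ cost 49, so it is built.
Family 1: others sum to 61; max(0, 49 - 61) = 0.
Family 2: others sum to 72; max(0, 49 - 72) = 0.
Family 3: others sum to 70; max(0, 49 - 70) = 0.
Family 4: others sum to 47; max(0, 49 - 47) = 2.
Family 5: others sum to 46; max(0, 49 - 46) = 3.
Total collected = 0 + 0 + 0 + 2 + 3 = 5.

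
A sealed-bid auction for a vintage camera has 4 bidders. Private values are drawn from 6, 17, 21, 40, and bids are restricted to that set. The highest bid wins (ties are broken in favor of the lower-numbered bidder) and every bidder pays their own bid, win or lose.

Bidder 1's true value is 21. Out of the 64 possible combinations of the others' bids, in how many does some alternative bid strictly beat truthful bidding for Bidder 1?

45

Others bid (6, 6, 6): truth gives 0; bid 6 gives 15 > 0. Violating.
Others bid (6, 6, 17): truth gives 0; bid 17 gives 4 > 0. Violating.
Others bid (6, 6, 40): truth gives -21; bid 6 gives -6 > -21. Violating.
Others bid (6, 17, 6): truth gives 0; bid 17 gives 4 > 0. Violating.
Others bid (6, 6, 21): truth gives 0; no alternative beats it.
Others bid (6, 17, 21): truth gives 0; no alternative beats it.
(Checking all 64 profiles: 45 have a profitable deviation, 19 do not.)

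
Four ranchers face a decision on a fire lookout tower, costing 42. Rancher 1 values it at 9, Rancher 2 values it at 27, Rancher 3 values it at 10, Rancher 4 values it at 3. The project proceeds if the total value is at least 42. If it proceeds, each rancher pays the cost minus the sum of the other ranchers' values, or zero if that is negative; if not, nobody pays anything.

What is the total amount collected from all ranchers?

25

Total value 49 ≥ cost 42, so it is built.
Rancher 1: others sum to 40; max(0, 42 - 40) = 2.
Rancher 2: others sum to 22; max(0, 42 - 22) = 20.
Rancher 3: others sum to 39; max(0, 42 - 39) = 3.
Rancher 4: others sum to 46; max(0, 42 - 46) = 0.
Total collected = 2 + 20 + 3 + 0 = 25.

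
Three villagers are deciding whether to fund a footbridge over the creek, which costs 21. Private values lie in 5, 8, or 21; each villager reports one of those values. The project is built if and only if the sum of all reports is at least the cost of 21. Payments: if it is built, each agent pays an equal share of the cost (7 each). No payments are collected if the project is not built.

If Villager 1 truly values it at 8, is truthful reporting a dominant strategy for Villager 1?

Consider the case where Villager 2 reports 5 and Villager 3 reports 5.
Truthful report 8: project not built, utility 0.
Report 21 instead: project built, pays 7, utility 8 - 7 = 1.
Since 1 > 0, reporting 21 is strictly better here, so truthful reporting is not dominant.

No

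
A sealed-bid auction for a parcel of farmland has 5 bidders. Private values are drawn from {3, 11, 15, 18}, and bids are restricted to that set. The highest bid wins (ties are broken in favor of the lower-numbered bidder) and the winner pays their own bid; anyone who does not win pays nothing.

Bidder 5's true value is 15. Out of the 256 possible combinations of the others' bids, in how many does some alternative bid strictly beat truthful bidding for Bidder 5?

1

Others bid (3, 3, 3, 3): truth gives 0; bid 11 gives 4 > 0. Violating.
Others bid (3, 3, 3, 11): truth gives 0; no alternative beats it.
Others bid (3, 3, 3, 15): truth gives 0; no alternative beats it.
(Checking all 256 profiles: 1 has a profitable deviation, 255 do not.)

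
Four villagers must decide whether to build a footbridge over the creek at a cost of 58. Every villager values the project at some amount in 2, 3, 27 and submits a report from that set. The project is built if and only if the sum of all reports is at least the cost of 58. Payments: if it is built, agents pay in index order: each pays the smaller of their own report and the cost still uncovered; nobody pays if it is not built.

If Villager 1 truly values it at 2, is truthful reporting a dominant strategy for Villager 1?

Yes

Check each profile of the others' reports and compare truth against every alternative report.
Others report (2, 27, 27): truth gives 0, best alternative gives -1.
Others report (3, 27, 27): truth gives 0, best alternative gives -1.
Others report (27, 2, 27): truth gives 0, best alternative gives -1.
Others report (27, 3, 27): truth gives 0, best alternative gives -1.
Others report (27, 27, 2): truth gives 0, best alternative gives -1.
Others report (27, 27, 3): truth gives 0, best alternative gives -1.
(Remaining 21 profiles checked similarly; truth is weakly best in each.)
In every case the truthful report is at least as good as any alternative, so it is a dominant strategy.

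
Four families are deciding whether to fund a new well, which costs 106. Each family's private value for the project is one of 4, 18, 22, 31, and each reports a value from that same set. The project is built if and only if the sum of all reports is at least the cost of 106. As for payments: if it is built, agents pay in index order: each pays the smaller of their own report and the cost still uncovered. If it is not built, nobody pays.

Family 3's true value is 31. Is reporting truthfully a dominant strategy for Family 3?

Consider the case where Family 1 reports 22, Family 2 reports 31 and Family 4 reports 31.
Truthful report 31: project built, pays 31, utility 31 - 31 = 0.
Report 22 instead: project built, pays 22, utility 31 - 22 = 9.
Since 9 > 0, reporting 22 is strictly better here, so truthful reporting is not dominant.

No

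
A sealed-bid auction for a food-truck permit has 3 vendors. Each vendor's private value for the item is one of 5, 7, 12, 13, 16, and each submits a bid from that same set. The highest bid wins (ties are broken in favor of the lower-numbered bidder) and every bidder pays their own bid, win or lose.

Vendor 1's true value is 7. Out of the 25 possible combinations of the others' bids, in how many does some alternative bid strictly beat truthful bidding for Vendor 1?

22

Others bid (5, 5): truth gives 0; bid 5 gives 2 > 0. Violating.
Others bid (5, 12): truth gives -7; bid 5 gives -5 > -7. Violating.
Others bid (5, 13): truth gives -7; bid 5 gives -5 > -7. Violating.
Others bid (5, 16): truth gives -7; bid 5 gives -5 > -7. Violating.
Others bid (5, 7): truth gives 0; no alternative beats it.
Others bid (7, 5): truth gives 0; no alternative beats it.
(Checking all 25 profiles: 22 have a profitable deviation, 3 do not.)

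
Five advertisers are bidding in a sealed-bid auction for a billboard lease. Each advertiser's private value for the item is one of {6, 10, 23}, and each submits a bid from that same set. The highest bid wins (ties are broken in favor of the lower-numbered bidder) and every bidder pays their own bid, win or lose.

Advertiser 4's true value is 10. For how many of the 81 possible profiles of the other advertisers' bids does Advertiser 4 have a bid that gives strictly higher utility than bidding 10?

79

Others bid (6, 6, 6, 23): truth gives -10; bid 6 gives -6 > -10. Violating.
Others bid (6, 6, 10, 6): truth gives -10; bid 6 gives -6 > -10. Violating.
Others bid (6, 6, 10, 10): truth gives -10; bid 6 gives -6 > -10. Violating.
Others bid (6, 6, 10, 23): truth gives -10; bid 6 gives -6 > -10. Violating.
Others bid (6, 6, 6, 6): truth gives 0; no alternative beats it.
Others bid (6, 6, 6, 10): truth gives 0; no alternative beats it.
(Checking all 81 profiles: 79 have a profitable deviation, 2 do not.)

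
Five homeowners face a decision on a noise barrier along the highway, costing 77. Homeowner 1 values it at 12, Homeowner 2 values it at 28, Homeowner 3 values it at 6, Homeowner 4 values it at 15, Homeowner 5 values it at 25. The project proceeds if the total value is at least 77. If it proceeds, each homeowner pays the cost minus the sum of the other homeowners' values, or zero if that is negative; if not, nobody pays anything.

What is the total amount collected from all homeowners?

44

Total value 86 ≥ cost 77, so it is built.
Homeowner 1: others sum to 74; max(0, 77 - 74) = 3.
Homeowner 2: others sum to 58; max(0, 77 - 58) = 19.
Homeowner 3: others sum to 80; max(0, 77 - 80) = 0.
Homeowner 4: others sum to 71; max(0, 77 - 71) = 6.
Homeowner 5: others sum to 61; max(0, 77 - 61) = 16.
Total collected = 3 + 19 + 0 + 6 + 16 = 44.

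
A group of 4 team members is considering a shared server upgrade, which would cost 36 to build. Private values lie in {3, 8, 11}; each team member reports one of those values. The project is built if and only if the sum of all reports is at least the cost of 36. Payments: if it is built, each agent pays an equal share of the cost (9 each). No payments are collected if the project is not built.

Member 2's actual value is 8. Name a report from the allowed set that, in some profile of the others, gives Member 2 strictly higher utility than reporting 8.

3

Suppose Member 1 reports 8, Member 3 reports 11 and Member 4 reports 11.
Report 8: project built, pays 9, utility 8 - 9 = -1.
Report 3: project not built, utility 0.
So reporting 3 beats truth here (0 > -1).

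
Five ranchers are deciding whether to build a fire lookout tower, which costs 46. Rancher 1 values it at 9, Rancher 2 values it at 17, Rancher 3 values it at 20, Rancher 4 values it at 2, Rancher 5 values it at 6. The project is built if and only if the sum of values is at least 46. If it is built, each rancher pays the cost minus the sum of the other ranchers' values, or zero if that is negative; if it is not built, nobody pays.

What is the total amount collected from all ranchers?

22

Total value 54 ≥ cost 46, so it is built.
Rancher 1: others sum to 45; max(0, 46 - 45) = 1.
Rancher 2: others sum to 37; max(0, 46 - 37) = 9.
Rancher 3: others sum to 34; max(0, 46 - 34) = 12.
Rancher 4: others sum to 52; max(0, 46 - 52) = 0.
Rancher 5: others sum to 48; max(0, 46 - 48) = 0.
Total collected = 1 + 9 + 12 + 0 + 0 = 22.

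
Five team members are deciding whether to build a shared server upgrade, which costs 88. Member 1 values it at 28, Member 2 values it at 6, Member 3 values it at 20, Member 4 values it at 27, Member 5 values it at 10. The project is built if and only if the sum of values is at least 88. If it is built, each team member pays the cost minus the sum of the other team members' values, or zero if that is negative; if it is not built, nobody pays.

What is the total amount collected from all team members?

76

Total value 91 ≥ cost 88, so it is built.
Member 1: others sum to 63; max(0, 88 - 63) = 25.
Member 2: others sum to 85; max(0, 88 - 85) = 3.
Member 3: others sum to 71; max(0, 88 - 71) = 17.
Member 4: others sum to 64; max(0, 88 - 64) = 24.
Member 5: others sum to 81; max(0, 88 - 81) = 7.
Total collected = 25 + 3 + 17 + 24 + 7 = 76.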